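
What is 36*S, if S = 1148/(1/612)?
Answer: 25292736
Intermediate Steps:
S = 702576 (S = 1148/(1/612) = 1148*612 = 702576)
36*S = 36*702576 = 25292736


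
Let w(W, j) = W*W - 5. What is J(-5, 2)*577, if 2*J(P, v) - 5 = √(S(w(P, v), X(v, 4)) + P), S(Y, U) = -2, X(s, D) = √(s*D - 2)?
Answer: 2885/2 + 577*I*√7/2 ≈ 1442.5 + 763.3*I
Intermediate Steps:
X(s, D) = √(-2 + D*s) (X(s, D) = √(D*s - 2) = √(-2 + D*s))
w(W, j) = -5 + W² (w(W, j) = W² - 5 = -5 + W²)
J(P, v) = 5/2 + √(-2 + P)/2
J(-5, 2)*577 = (5/2 + √(-2 - 5)/2)*577 = (5/2 + √(-7)/2)*577 = (5/2 + (I*√7)/2)*577 = (5/2 + I*√7/2)*577 = 2885/2 + 577*I*√7/2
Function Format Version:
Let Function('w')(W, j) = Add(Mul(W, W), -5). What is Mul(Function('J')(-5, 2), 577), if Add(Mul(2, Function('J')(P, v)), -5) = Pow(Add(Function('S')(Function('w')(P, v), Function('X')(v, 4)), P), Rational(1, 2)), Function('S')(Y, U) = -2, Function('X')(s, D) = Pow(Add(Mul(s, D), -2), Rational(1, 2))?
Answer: Add(Rational(2885, 2), Mul(Rational(577, 2), I, Pow(7, Rational(1, 2)))) ≈ Add(1442.5, Mul(763.30, I))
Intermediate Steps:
Function('X')(s, D) = Pow(Add(-2, Mul(D, s)), Rational(1, 2)) (Function('X')(s, D) = Pow(Add(Mul(D, s), -2), Rational(1, 2)) = Pow(Add(-2, Mul(D, s)), Rational(1, 2)))
Function('w')(W, j) = Add(-5, Pow(W, 2)) (Function('w')(W, j) = Add(Pow(W, 2), -5) = Add(-5, Pow(W, 2)))
Function('J')(P, v) = Add(Rational(5, 2), Mul(Rational(1, 2), Pow(Add(-2, P), Rational(1, 2))))
Mul(Function('J')(-5, 2), 577) = Mul(Add(Rational(5, 2), Mul(Rational(1, 2), Pow(Add(-2, -5), Rational(1, 2)))), 577) = Mul(Add(Rational(5, 2), Mul(Rational(1, 2), Pow(-7, Rational(1, 2)))), 577) = Mul(Add(Rational(5, 2), Mul(Rational(1, 2), Mul(I, Pow(7, Rational(1, 2))))), 577) = Mul(Add(Rational(5, 2), Mul(Rational(1, 2), I, Pow(7, Rational(1, 2)))), 577) = Add(Rational(2885, 2), Mul(Rational(577, 2), I, Pow(7, Rational(1, 2))))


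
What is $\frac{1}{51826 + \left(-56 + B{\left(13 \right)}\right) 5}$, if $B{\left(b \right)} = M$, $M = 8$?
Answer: $\frac{1}{51586} \approx 1.9385 \cdot 10^{-5}$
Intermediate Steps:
$B{\left(b \right)} = 8$
$\frac{1}{51826 + \left(-56 + B{\left(13 \right)}\right) 5} = \frac{1}{51826 + \left(-56 + 8\right) 5} = \frac{1}{51826 - 240} = \frac{1}{51586}$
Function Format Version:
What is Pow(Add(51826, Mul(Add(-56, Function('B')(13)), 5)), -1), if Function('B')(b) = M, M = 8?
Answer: Rational(1, 51586) ≈ 1.9385e-5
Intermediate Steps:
Function('B')(b) = 8
Pow(Add(51826, Mul(Add(-56, Function('B')(13)), 5)), -1) = Pow(Add(51826, Mul(Add(-56, 8), 5)), -1) = Pow(Add(51826, Mul(-48, 5)), -1) = Pow(Add(51826, -240), -1) = Pow(51586, -1) = Rational(1, 51586)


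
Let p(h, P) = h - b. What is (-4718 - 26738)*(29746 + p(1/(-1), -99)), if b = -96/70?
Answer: -32749565088/35 ≈ -9.3570e+8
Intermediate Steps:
b = -48/35 (b = -96*1/70 = -48/35 ≈ -1.3714)
p(h, P) = 48/35 + h (p(h, P) = h - 1*(-48/35) = h + 48/35 = 48/35 + h)
(-4718 - 26738)*(29746 + p(1/(-1), -99)) = (-4718 - 26738)*(29746 + (48/35 + 1/(-1))) = -31456*(29746 + (48/35 - 1)) = -31456*(29746 + 13/35) = -31456*1041123/35 = -32749565088/35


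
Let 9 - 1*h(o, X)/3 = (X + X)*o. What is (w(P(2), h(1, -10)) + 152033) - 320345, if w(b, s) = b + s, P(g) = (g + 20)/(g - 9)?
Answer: -1177597/7 ≈ -1.6823e+5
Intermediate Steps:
P(g) = (20 + g)/(-9 + g)
h(o, X) = 27 - 6*X*o (h(o, X) = 27 - 3*(X + X)*o = 27 - 3*2*X*o = 27 - 6*X*o)
(w(P(2), h(1, -10)) + 152033) - 320345 = (((20 + 2)/(-9 + 2) + (27 - 6*(-10)*1)) + 152033) - 320345 = ((22/(-7) + (27 + 60)) + 152033) - 320345 = ((-⅐*22 + 87) + 152033) - 320345 = ((-22/7 + 87) + 152033) - 320345 = (587/7 + 152033) - 320345 = 1064818/7 - 320345 = -1177597/7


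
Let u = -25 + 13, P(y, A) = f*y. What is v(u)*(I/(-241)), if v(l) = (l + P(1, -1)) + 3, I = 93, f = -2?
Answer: 1023/241 ≈ 4.2448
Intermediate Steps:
P(y, A) = -2*y
u = -12
v(l) = 1 + l (v(l) = (l - 2*1) + 3 = (l - 2) + 3 = (-2 + l) + 3 = 1 + l)
v(u)*(I/(-241)) = (1 - 12)*(93/(-241)) = -1023*(-1)/241 = -11*(-93/241) = 1023/241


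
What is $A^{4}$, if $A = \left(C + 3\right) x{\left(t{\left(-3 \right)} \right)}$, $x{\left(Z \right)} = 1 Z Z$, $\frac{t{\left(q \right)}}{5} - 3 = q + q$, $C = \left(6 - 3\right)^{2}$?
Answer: $53144100000000$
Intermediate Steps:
$C = 9$ ($C = 3^{2} = 9$)
$t{\left(q \right)} = 15 + 10 q$ ($t{\left(q \right)} = 15 + 5 \left(q + q\right) = 15 + 5 \cdot 2 q = 15 + 10 q$)
$x{\left(Z \right)} = Z^{2}$ ($x{\left(Z \right)} = Z Z = Z^{2}$)
$A = 2700$ ($A = \left(9 + 3\right) \left(15 + 10 \left(-3\right)\right)^{2} = 12 \left(15 - 30\right)^{2} = 12 \left(-15\right)^{2} = 12 \cdot 225 = 2700$)
$A^{4} = 2700^{4} = 53144100000000$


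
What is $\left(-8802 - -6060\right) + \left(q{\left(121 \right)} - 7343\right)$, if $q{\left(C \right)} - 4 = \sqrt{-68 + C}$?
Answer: $-10081 + \sqrt{53} \approx -10074.0$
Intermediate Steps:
$q{\left(C \right)} = 4 + \sqrt{-68 + C}$
$\left(-8802 - -6060\right) + \left(q{\left(121 \right)} - 7343\right) = \left(-8802 - -6060\right) + \left(\left(4 + \sqrt{-68 + 121}\right) - 7343\right) = \left(-8802 + 6060\right) - \left(7339 - \sqrt{53}\right) = -2742 - \left(7339 - \sqrt{53}\right) = -10081 + \sqrt{53}$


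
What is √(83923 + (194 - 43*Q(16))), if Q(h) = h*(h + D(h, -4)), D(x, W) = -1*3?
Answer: √75173 ≈ 274.18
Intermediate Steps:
D(x, W) = -3
Q(h) = h*(-3 + h) (Q(h) = h*(h - 3) = h*(-3 + h))
√(83923 + (194 - 43*Q(16))) = √(83923 + (194 - 688*(-3 + 16))) = √(83923 + (194 - 688*13)) = √(83923 + (194 - 43*208)) = √(83923 + (194 - 8944)) = √(83923 - 8750) = √75173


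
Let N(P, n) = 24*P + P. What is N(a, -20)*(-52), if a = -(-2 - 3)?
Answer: -6500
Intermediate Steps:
a = 5 (a = -1*(-5) = 5)
N(P, n) = 25*P
N(a, -20)*(-52) = (25*5)*(-52) = 125*(-52) = -6500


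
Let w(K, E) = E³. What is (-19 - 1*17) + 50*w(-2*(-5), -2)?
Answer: -436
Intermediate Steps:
(-19 - 1*17) + 50*w(-2*(-5), -2) = (-19 - 1*17) + 50*(-2)³ = (-19 - 17) + 50*(-8) = -36 - 400 = -436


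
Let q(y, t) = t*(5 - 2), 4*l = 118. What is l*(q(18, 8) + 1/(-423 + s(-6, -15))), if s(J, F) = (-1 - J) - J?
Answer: 583333/824 ≈ 707.93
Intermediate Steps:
l = 59/2 (l = (¼)*118 = 59/2 ≈ 29.500)
q(y, t) = 3*t (q(y, t) = t*3 = 3*t)
s(J, F) = -1 - 2*J
l*(q(18, 8) + 1/(-423 + s(-6, -15))) = 59*(3*8 + 1/(-423 + (-1 - 2*(-6))))/2 = 59*(24 + 1/(-423 + (-1 + 12)))/2 = 59*(24 + 1/(-423 + 11))/2 = 59*(24 + 1/(-412))/2 = 59*(24 - 1/412)/2 = (59/2)*(9887/412) = 583333/824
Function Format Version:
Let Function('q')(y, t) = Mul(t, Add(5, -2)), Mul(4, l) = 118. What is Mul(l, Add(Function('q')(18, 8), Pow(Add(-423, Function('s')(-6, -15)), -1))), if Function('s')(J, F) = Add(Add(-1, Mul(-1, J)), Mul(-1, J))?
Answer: Rational(583333, 824) ≈ 707.93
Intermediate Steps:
l = Rational(59, 2) (l = Mul(Rational(1, 4), 118) = Rational(59, 2) ≈ 29.500)
Function('q')(y, t) = Mul(3, t) (Function('q')(y, t) = Mul(t, 3) = Mul(3, t))
Function('s')(J, F) = Add(-1, Mul(-2, J))
Mul(l, Add(Function('q')(18, 8), Pow(Add(-423, Function('s')(-6, -15)), -1))) = Mul(Rational(59, 2), Add(Mul(3, 8), Pow(Add(-423, Add(-1, Mul(-2, -6))), -1))) = Mul(Rational(59, 2), Add(24, Pow(Add(-423, Add(-1, 12)), -1))) = Mul(Rational(59, 2), Add(24, Pow(Add(-423, 11), -1))) = Mul(Rational(59, 2), Add(24, Pow(-412, -1))) = Mul(Rational(59, 2), Add(24, Rational(-1, 412))) = Mul(Rational(59, 2), Rational(9887, 412)) = Rational(583333, 824)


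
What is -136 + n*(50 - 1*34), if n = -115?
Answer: -1976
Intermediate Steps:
-136 + n*(50 - 1*34) = -136 - 115*(50 - 1*34) = -136 - 115*(50 - 34) = -136 - 115*16 = -136 - 1840 = -1976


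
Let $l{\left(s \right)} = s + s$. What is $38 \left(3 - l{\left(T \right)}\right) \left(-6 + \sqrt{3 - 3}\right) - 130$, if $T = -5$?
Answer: $-3094$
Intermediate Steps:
$l{\left(s \right)} = 2 s$
$38 \left(3 - l{\left(T \right)}\right) \left(-6 + \sqrt{3 - 3}\right) - 130 = 38 \left(3 - 2 \left(-5\right)\right) \left(-6 + \sqrt{3 - 3}\right) - 130 = 38 \left(3 - -10\right) \left(-6 + \sqrt{0}\right) - 130 = 38 \left(3 + 10\right) \left(-6 + 0\right) - 130 = 38 \cdot 13 \left(-6\right) - 130 = 38 \left(-78\right) - 130 = -2964 - 130 = -3094$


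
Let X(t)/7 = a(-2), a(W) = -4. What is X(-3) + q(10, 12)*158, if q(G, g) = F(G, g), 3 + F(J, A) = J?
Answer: 1078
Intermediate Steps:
F(J, A) = -3 + J
X(t) = -28 (X(t) = 7*(-4) = -28)
q(G, g) = -3 + G
X(-3) + q(10, 12)*158 = -28 + (-3 + 10)*158 = -28 + 7*158 = -28 + 1106 = 1078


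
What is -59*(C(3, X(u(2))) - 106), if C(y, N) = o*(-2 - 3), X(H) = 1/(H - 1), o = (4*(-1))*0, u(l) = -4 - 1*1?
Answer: 6254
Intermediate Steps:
u(l) = -5 (u(l) = -4 - 1 = -5)
o = 0 (o = -4*0 = 0)
X(H) = 1/(-1 + H)
C(y, N) = 0 (C(y, N) = 0*(-2 - 3) = 0*(-5) = 0)
-59*(C(3, X(u(2))) - 106) = -59*(0 - 106) = -59*(-106) = 6254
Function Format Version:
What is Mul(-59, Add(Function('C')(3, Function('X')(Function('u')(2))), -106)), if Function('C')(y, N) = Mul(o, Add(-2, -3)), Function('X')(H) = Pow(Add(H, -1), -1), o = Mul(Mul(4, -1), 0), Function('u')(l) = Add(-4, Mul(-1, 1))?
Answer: 6254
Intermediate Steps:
Function('u')(l) = -5 (Function('u')(l) = Add(-4, -1) = -5)
o = 0 (o = Mul(-4, 0) = 0)
Function('X')(H) = Pow(Add(-1, H), -1)
Function('C')(y, N) = 0 (Function('C')(y, N) = Mul(0, Add(-2, -3)) = Mul(0, -5) = 0)
Mul(-59, Add(Function('C')(3, Function('X')(Function('u')(2))), -106)) = Mul(-59, Add(0, -106)) = Mul(-59, -106) = 6254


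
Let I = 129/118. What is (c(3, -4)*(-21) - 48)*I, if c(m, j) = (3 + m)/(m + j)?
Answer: 5031/59 ≈ 85.271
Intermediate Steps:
c(m, j) = (3 + m)/(j + m)
I = 129/118 (I = 129*(1/118) = 129/118 ≈ 1.0932)
(c(3, -4)*(-21) - 48)*I = (((3 + 3)/(-4 + 3))*(-21) - 48)*(129/118) = ((6/(-1))*(-21) - 48)*(129/118) = (-1*6*(-21) - 48)*(129/118) = (-6*(-21) - 48)*(129/118) = (126 - 48)*(129/118) = 78*(129/118) = 5031/59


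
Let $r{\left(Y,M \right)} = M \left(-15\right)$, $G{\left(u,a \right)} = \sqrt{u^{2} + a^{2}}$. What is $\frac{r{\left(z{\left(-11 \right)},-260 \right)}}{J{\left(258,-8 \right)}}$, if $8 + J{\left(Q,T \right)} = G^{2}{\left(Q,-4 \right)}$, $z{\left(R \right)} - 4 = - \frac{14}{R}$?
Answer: $\frac{975}{16643} \approx 0.058583$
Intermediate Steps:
$G{\left(u,a \right)} = \sqrt{a^{2} + u^{2}}$
$z{\left(R \right)} = 4 - \frac{14}{R}$
$r{\left(Y,M \right)} = - 15 M$
$J{\left(Q,T \right)} = 8 + Q^{2}$ ($J{\left(Q,T \right)} = -8 + \left(\sqrt{\left(-4\right)^{2} + Q^{2}}\right)^{2} = -8 + \left(\sqrt{16 + Q^{2}}\right)^{2} = -8 + \left(16 + Q^{2}\right) = 8 + Q^{2}$)
$\frac{r{\left(z{\left(-11 \right)},-260 \right)}}{J{\left(258,-8 \right)}} = \frac{\left(-15\right) \left(-260\right)}{8 + 258^{2}} = \frac{3900}{8 + 66564} = \frac{3900}{66572} = 3900 \cdot \frac{1}{66572} = \frac{975}{16643}$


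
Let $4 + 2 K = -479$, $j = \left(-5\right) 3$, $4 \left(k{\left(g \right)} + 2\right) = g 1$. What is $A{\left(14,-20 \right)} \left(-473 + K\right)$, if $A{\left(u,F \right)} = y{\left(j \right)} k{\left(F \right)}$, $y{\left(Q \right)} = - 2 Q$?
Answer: $150045$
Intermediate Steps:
$k{\left(g \right)} = -2 + \frac{g}{4}$ ($k{\left(g \right)} = -2 + \frac{g 1}{4} = -2 + \frac{g}{4}$)
$j = -15$
$K = - \frac{483}{2}$ ($K = -2 + \frac{1}{2} \left(-479\right) = -2 - \frac{479}{2} = - \frac{483}{2} \approx -241.5$)
$A{\left(u,F \right)} = -60 + \frac{15 F}{2}$ ($A{\left(u,F \right)} = \left(-2\right) \left(-15\right) \left(-2 + \frac{F}{4}\right) = 30 \left(-2 + \frac{F}{4}\right) = -60 + \frac{15 F}{2}$)
$A{\left(14,-20 \right)} \left(-473 + K\right) = \left(-60 + \frac{15}{2} \left(-20\right)\right) \left(-473 - \frac{483}{2}\right) = \left(-60 - 150\right) \left(- \frac{1429}{2}\right) = \left(-210\right) \left(- \frac{1429}{2}\right) = 150045$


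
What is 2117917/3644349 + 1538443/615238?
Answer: 6909646227853/2242141990062 ≈ 3.0817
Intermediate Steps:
2117917/3644349 + 1538443/615238 = 6909646227853/2242141990062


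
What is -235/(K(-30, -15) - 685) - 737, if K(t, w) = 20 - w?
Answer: -95763/130 ≈ -736.64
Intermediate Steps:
-235/(K(-30, -15) - 685) - 737 = -235/((20 - 1*(-15)) - 685) - 737 = -235/((20 + 15) - 685) - 737 = -235/(35 - 685) - 737 = -235/(-650) - 737 = -1/650*(-235) - 737 = 47/130 - 737 = -95763/130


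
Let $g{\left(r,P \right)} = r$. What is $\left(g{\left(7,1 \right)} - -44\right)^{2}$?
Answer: $2601$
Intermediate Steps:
$\left(g{\left(7,1 \right)} - -44\right)^{2} = \left(7 - -44\right)^{2} = \left(7 + 44\right)^{2} = 51^{2} = 2601$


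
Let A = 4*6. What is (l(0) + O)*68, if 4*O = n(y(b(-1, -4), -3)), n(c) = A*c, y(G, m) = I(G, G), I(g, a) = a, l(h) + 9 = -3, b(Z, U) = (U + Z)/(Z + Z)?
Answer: 204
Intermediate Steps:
b(Z, U) = (U + Z)/(2*Z) (b(Z, U) = (U + Z)/((2*Z)) = (U + Z)*(1/(2*Z)) = (U + Z)/(2*Z))
l(h) = -12 (l(h) = -9 - 3 = -12)
A = 24
y(G, m) = G
n(c) = 24*c
O = 15 (O = (24*((1/2)*(-4 - 1)/(-1)))/4 = (24*((1/2)*(-1)*(-5)))/4 = (24*(5/2))/4 = (1/4)*60 = 15)
(l(0) + O)*68 = (-12 + 15)*68 = 3*68 = 204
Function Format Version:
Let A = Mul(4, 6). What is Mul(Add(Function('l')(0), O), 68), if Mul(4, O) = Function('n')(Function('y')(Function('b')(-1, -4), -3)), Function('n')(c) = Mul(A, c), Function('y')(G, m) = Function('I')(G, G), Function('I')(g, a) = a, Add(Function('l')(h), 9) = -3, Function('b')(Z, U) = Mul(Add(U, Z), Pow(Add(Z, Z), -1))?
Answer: 204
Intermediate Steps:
Function('b')(Z, U) = Mul(Rational(1, 2), Pow(Z, -1), Add(U, Z)) (Function('b')(Z, U) = Mul(Add(U, Z), Pow(Mul(2, Z), -1)) = Mul(Add(U, Z), Mul(Rational(1, 2), Pow(Z, -1))) = Mul(Rational(1, 2), Pow(Z, -1), Add(U, Z)))
Function('l')(h) = -12 (Function('l')(h) = Add(-9, -3) = -12)
A = 24
Function('y')(G, m) = G
Function('n')(c) = Mul(24, c)
O = 15 (O = Mul(Rational(1, 4), Mul(24, Mul(Rational(1, 2), Pow(-1, -1), Add(-4, -1)))) = Mul(Rational(1, 4), Mul(24, Mul(Rational(1, 2), -1, -5))) = Mul(Rational(1, 4), Mul(24, Rational(5, 2))) = Mul(Rational(1, 4), 60) = 15)
Mul(Add(Function('l')(0), O), 68) = Mul(Add(-12, 15), 68) = Mul(3, 68) = 204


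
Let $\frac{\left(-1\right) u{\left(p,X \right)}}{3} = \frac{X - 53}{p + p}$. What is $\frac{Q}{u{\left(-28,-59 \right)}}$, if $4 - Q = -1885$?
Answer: $- \frac{1889}{6} \approx -314.83$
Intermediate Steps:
$Q = 1889$ ($Q = 4 - -1885 = 4 + 1885 = 1889$)
$u{\left(p,X \right)} = - \frac{3 \left(-53 + X\right)}{2 p}$ ($u{\left(p,X \right)} = - 3 \frac{X - 53}{p + p} = - 3 \frac{-53 + X}{2 p} = - \frac{3 \left(-53 + X\right)}{2 p}$)
$\frac{Q}{u{\left(-28,-59 \right)}} = \frac{1889}{\frac{3}{2} \frac{1}{-28} \left(53 - -59\right)} = \frac{1889}{\frac{3}{2} \left(- \frac{1}{28}\right) \left(53 + 59\right)} = \frac{1889}{\frac{3}{2} \left(- \frac{1}{28}\right) 112} = \frac{1889}{-6} = 1889 \left(- \frac{1}{6}\right) = - \frac{1889}{6}$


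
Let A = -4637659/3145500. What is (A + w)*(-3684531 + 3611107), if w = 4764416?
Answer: -275091567883099396/786375 ≈ -3.4982e+11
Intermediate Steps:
A = -4637659/3145500 (A = -4637659*1/3145500 = -4637659/3145500 ≈ -1.4744)
(A + w)*(-3684531 + 3611107) = (-4637659/3145500 + 4764416)*(-3684531 + 3611107) = (14986465890341/3145500)*(-73424) = -275091567883099396/786375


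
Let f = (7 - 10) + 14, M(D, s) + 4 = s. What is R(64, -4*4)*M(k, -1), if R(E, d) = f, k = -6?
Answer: -55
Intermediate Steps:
M(D, s) = -4 + s
f = 11 (f = -3 + 14 = 11)
R(E, d) = 11
R(64, -4*4)*M(k, -1) = 11*(-4 - 1) = 11*(-5) = -55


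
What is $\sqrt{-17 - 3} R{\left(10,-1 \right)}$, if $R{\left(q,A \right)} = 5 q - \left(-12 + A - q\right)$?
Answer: $146 i \sqrt{5} \approx 326.47 i$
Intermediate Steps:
$R{\left(q,A \right)} = 12 - A + 6 q$ ($R{\left(q,A \right)} = 5 q - \left(-12 + A - q\right) = 5 q + \left(12 + q - A\right) = 12 - A + 6 q$)
$\sqrt{-17 - 3} R{\left(10,-1 \right)} = \sqrt{-17 - 3} \left(12 - -1 + 6 \cdot 10\right) = \sqrt{-20} \left(12 + 1 + 60\right) = 2 i \sqrt{5} \cdot 73 = 146 i \sqrt{5}$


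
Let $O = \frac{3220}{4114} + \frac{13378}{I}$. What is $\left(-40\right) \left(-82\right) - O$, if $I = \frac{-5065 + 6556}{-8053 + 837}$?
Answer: $\frac{208631144786}{3066987} \approx 68025.0$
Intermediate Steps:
$I = - \frac{1491}{7216}$ ($I = \frac{1491}{-7216} = 1491 \left(- \frac{1}{7216}\right) = - \frac{1491}{7216} \approx -0.20662$)
$O = - \frac{198571427426}{3066987}$ ($O = \frac{3220}{4114} + \frac{13378}{- \frac{1491}{7216}} = 3220 \cdot \frac{1}{4114} + 13378 \left(- \frac{7216}{1491}\right) = \frac{1610}{2057} - \frac{96535648}{1491} = - \frac{198571427426}{3066987} \approx -64745.0$)
$\left(-40\right) \left(-82\right) - O = \left(-40\right) \left(-82\right) - - \frac{198571427426}{3066987} = 3280 + \frac{198571427426}{3066987} = \frac{208631144786}{3066987}$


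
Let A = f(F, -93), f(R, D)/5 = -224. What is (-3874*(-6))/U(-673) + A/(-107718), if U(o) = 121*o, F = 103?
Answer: -1206296116/4385899947 ≈ -0.27504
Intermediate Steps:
f(R, D) = -1120 (f(R, D) = 5*(-224) = -1120)
A = -1120
(-3874*(-6))/U(-673) + A/(-107718) = (-3874*(-6))/((121*(-673))) - 1120/(-107718) = 23244/(-81433) - 1120*(-1/107718) = 23244*(-1/81433) + 560/53859 = -23244/81433 + 560/53859 = -1206296116/4385899947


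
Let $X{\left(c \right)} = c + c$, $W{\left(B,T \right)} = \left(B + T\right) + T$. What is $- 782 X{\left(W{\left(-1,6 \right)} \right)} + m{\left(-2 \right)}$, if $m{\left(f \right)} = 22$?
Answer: $-17182$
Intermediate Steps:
$W{\left(B,T \right)} = B + 2 T$
$X{\left(c \right)} = 2 c$
$- 782 X{\left(W{\left(-1,6 \right)} \right)} + m{\left(-2 \right)} = - 782 \cdot 2 \left(-1 + 2 \cdot 6\right) + 22 = - 782 \cdot 2 \left(-1 + 12\right) + 22 = - 782 \cdot 2 \cdot 11 + 22 = \left(-782\right) 22 + 22 = -17204 + 22 = -17182$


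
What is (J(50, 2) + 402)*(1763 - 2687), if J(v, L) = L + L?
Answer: -375144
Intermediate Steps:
J(v, L) = 2*L
(J(50, 2) + 402)*(1763 - 2687) = (2*2 + 402)*(1763 - 2687) = (4 + 402)*(-924) = 406*(-924) = -375144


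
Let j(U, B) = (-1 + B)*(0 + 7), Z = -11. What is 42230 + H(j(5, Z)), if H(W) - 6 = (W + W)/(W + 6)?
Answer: 549096/13 ≈ 42238.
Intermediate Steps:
j(U, B) = -7 + 7*B (j(U, B) = (-1 + B)*7 = -7 + 7*B)
H(W) = 6 + 2*W/(6 + W) (H(W) = 6 + (W + W)/(W + 6) = 6 + (2*W)/(6 + W) = 6 + 2*W/(6 + W))
42230 + H(j(5, Z)) = 42230 + 4*(9 + 2*(-7 + 7*(-11)))/(6 + (-7 + 7*(-11))) = 42230 + 4*(9 + 2*(-7 - 77))/(6 + (-7 - 77)) = 42230 + 4*(9 + 2*(-84))/(6 - 84) = 42230 + 4*(9 - 168)/(-78) = 42230 + 4*(-1/78)*(-159) = 42230 + 106/13 = 549096/13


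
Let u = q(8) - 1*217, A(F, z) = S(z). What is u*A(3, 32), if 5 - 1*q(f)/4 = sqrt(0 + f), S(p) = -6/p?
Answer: 591/16 + 3*sqrt(2)/2 ≈ 39.059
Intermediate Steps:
q(f) = 20 - 4*sqrt(f) (q(f) = 20 - 4*sqrt(0 + f) = 20 - 4*sqrt(f))
A(F, z) = -6/z
u = -197 - 8*sqrt(2) (u = (20 - 8*sqrt(2)) - 1*217 = (20 - 8*sqrt(2)) - 217 = -197 - 8*sqrt(2) ≈ -208.31)
u*A(3, 32) = (-197 - 8*sqrt(2))*(-6/32) = (-197 - 8*sqrt(2))*(-6*1/32) = (-197 - 8*sqrt(2))*(-3/16) = 591/16 + 3*sqrt(2)/2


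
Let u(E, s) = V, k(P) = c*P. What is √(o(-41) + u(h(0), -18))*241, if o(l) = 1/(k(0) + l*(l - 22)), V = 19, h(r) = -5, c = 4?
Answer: 241*√14085386/861 ≈ 1050.5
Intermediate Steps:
k(P) = 4*P
u(E, s) = 19
o(l) = 1/(l*(-22 + l)) (o(l) = 1/(4*0 + l*(l - 22)) = 1/(0 + l*(-22 + l)) = 1/(l*(-22 + l)))
√(o(-41) + u(h(0), -18))*241 = √(1/((-41)*(-22 - 41)) + 19)*241 = √(-1/41/(-63) + 19)*241 = √(-1/41*(-1/63) + 19)*241 = √(1/2583 + 19)*241 = √(49078/2583)*241 = (√14085386/861)*241 = 241*√14085386/861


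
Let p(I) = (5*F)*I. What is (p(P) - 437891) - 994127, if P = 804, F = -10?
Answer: -1472218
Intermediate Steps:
p(I) = -50*I (p(I) = (5*(-10))*I = -50*I)
(p(P) - 437891) - 994127 = (-50*804 - 437891) - 994127 = (-40200 - 437891) - 994127 = -478091 - 994127 = -1472218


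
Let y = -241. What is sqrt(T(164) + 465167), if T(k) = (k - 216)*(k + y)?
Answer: sqrt(469171) ≈ 684.96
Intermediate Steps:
T(k) = (-241 + k)*(-216 + k) (T(k) = (k - 216)*(k - 241) = (-216 + k)*(-241 + k) = (-241 + k)*(-216 + k))
sqrt(T(164) + 465167) = sqrt((52056 + 164**2 - 457*164) + 465167) = sqrt((52056 + 26896 - 74948) + 465167) = sqrt(4004 + 465167) = sqrt(469171)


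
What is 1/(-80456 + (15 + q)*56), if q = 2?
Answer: -1/79504 ≈ -1.2578e-5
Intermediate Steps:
1/(-80456 + (15 + q)*56) = 1/(-80456 + (15 + 2)*56) = 1/(-80456 + 17*56) = 1/(-80456 + 952) = 1/(-79504) = -1/79504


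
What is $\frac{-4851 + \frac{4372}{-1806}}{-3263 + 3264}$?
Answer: $- \frac{4382639}{903} \approx -4853.4$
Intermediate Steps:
$\frac{-4851 + \frac{4372}{-1806}}{-3263 + 3264} = \frac{-4851 + 4372 \left(- \frac{1}{1806}\right)}{1} = \left(-4851 - \frac{2186}{903}\right) 1 = \left(- \frac{4382639}{903}\right) 1 = - \frac{4382639}{903}$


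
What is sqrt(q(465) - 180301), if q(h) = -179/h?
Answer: 4*I*sqrt(2436604185)/465 ≈ 424.62*I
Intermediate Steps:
sqrt(q(465) - 180301) = sqrt(-179/465 - 180301) = sqrt(-83840144/465) = 4*I*sqrt(2436604185)/465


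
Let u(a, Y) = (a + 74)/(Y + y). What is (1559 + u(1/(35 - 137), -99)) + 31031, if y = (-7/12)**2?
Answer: 7870923082/241519 ≈ 32589.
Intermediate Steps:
y = 49/144 (y = (-7*1/12)**2 = (-7/12)**2 = 49/144 ≈ 0.34028)
u(a, Y) = (74 + a)/(49/144 + Y) (u(a, Y) = (a + 74)/(Y + 49/144) = (74 + a)/(49/144 + Y))
(1559 + u(1/(35 - 137), -99)) + 31031 = (1559 + 144*(74 + 1/(35 - 137))/(49 + 144*(-99))) + 31031 = (1559 + 144*(74 + 1/(-102))/(49 - 14256)) + 31031 = (1559 + 144*(74 - 1/102)/(-14207)) + 31031 = (1559 + 144*(-1/14207)*(7547/102)) + 31031 = (1559 - 181128/241519) + 31031 = 376346993/241519 + 31031 = 7870923082/241519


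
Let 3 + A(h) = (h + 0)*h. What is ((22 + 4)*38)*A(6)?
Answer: 32604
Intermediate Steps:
A(h) = -3 + h² (A(h) = -3 + (h + 0)*h = -3 + h*h = -3 + h²)
((22 + 4)*38)*A(6) = ((22 + 4)*38)*(-3 + 6²) = (26*38)*(-3 + 36) = 988*33 = 32604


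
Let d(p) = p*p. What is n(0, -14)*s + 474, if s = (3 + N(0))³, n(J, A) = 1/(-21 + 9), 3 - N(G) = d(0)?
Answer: 456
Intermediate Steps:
d(p) = p²
N(G) = 3 (N(G) = 3 - 1*0² = 3 - 1*0 = 3 + 0 = 3)
n(J, A) = -1/12 (n(J, A) = 1/(-12) = -1/12)
s = 216 (s = (3 + 3)³ = 6³ = 216)
n(0, -14)*s + 474 = -1/12*216 + 474 = -18 + 474 = 456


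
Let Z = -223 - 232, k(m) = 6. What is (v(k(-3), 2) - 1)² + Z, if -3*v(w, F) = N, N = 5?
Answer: -4031/9 ≈ -447.89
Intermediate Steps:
Z = -455
v(w, F) = -5/3 (v(w, F) = -⅓*5 = -5/3)
(v(k(-3), 2) - 1)² + Z = (-5/3 - 1)² - 455 = (-8/3)² - 455 = 64/9 - 455 = -4031/9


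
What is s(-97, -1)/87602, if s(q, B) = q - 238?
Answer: -335/87602 ≈ -0.0038241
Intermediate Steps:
s(q, B) = -238 + q
s(-97, -1)/87602 = (-238 - 97)/87602 = -335*1/87602 = -335/87602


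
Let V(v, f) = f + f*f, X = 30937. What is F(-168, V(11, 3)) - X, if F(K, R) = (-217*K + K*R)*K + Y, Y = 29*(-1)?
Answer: -5816886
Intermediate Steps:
Y = -29
V(v, f) = f + f²
F(K, R) = -29 + K*(-217*K + K*R) (F(K, R) = (-217*K + K*R)*K - 29 = K*(-217*K + K*R) - 29 = -29 + K*(-217*K + K*R))
F(-168, V(11, 3)) - X = (-29 - 217*(-168)² + (3*(1 + 3))*(-168)²) - 1*30937 = (-29 - 217*28224 + (3*4)*28224) - 30937 = (-29 - 6124608 + 12*28224) - 30937 = (-29 - 6124608 + 338688) - 30937 = -5785949 - 30937 = -5816886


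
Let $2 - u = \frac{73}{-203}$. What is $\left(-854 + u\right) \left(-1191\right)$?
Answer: $\frac{205903653}{203} \approx 1.0143 \cdot 10^{6}$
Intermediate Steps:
$u = \frac{479}{203}$ ($u = 2 - \frac{73}{-203} = 2 - 73 \left(- \frac{1}{203}\right) = 2 - - \frac{73}{203} = 2 + \frac{73}{203} = \frac{479}{203} \approx 2.3596$)
$\left(-854 + u\right) \left(-1191\right) = \left(-854 + \frac{479}{203}\right) \left(-1191\right) = \left(- \frac{172883}{203}\right) \left(-1191\right) = \frac{205903653}{203}$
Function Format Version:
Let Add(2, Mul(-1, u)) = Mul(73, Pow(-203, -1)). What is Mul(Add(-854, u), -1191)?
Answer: Rational(205903653, 203) ≈ 1.0143e+6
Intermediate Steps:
u = Rational(479, 203) (u = Add(2, Mul(-1, Mul(73, Pow(-203, -1)))) = Add(2, Mul(-1, Mul(73, Rational(-1, 203)))) = Add(2, Mul(-1, Rational(-73, 203))) = Add(2, Rational(73, 203)) = Rational(479, 203) ≈ 2.3596)
Mul(Add(-854, u), -1191) = Mul(Add(-854, Rational(479, 203)), -1191) = Mul(Rational(-172883, 203), -1191) = Rational(205903653, 203)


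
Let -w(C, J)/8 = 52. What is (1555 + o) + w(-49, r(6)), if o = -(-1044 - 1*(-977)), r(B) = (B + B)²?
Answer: 1206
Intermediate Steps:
r(B) = 4*B² (r(B) = (2*B)² = 4*B²)
w(C, J) = -416 (w(C, J) = -8*52 = -416)
o = 67 (o = -(-1044 + 977) = -1*(-67) = 67)
(1555 + o) + w(-49, r(6)) = (1555 + 67) - 416 = 1622 - 416 = 1206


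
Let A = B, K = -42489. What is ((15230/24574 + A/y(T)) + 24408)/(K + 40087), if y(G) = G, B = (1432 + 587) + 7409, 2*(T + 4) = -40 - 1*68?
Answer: -8639431701/855887846 ≈ -10.094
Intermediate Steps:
T = -58 (T = -4 + (-40 - 1*68)/2 = -4 + (-40 - 68)/2 = -4 + (½)*(-108) = -4 - 54 = -58)
B = 9428 (B = 2019 + 7409 = 9428)
A = 9428
((15230/24574 + A/y(T)) + 24408)/(K + 40087) = ((15230/24574 + 9428/(-58)) + 24408)/(-42489 + 40087) = ((15230*(1/24574) + 9428*(-1/58)) + 24408)/(-2402) = ((7615/12287 - 4714/29) + 24408)*(-1/2402) = (-57700083/356323 + 24408)*(-1/2402) = (8639431701/356323)*(-1/2402) = -8639431701/855887846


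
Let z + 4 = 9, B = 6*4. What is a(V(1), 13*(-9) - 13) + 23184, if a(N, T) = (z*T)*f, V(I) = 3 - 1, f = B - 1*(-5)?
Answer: 4334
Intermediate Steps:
B = 24
z = 5 (z = -4 + 9 = 5)
f = 29 (f = 24 - 1*(-5) = 24 + 5 = 29)
V(I) = 2
a(N, T) = 145*T (a(N, T) = (5*T)*29 = 145*T)
a(V(1), 13*(-9) - 13) + 23184 = 145*(13*(-9) - 13) + 23184 = 145*(-117 - 13) + 23184 = 145*(-130) + 23184 = -18850 + 23184 = 4334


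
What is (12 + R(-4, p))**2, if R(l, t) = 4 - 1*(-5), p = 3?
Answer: 441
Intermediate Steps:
R(l, t) = 9 (R(l, t) = 4 + 5 = 9)
(12 + R(-4, p))**2 = (12 + 9)**2 = 21**2 = 441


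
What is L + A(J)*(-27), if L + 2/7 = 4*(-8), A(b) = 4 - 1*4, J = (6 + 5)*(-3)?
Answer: -226/7 ≈ -32.286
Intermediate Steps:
J = -33 (J = 11*(-3) = -33)
A(b) = 0 (A(b) = 4 - 4 = 0)
L = -226/7 (L = -2/7 + 4*(-8) = -2/7 - 32 = -226/7 ≈ -32.286)
L + A(J)*(-27) = -226/7 + 0*(-27) = -226/7 + 0 = -226/7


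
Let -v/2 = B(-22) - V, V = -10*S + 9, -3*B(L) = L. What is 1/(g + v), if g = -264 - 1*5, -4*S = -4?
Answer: -3/857 ≈ -0.0035006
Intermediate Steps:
S = 1 (S = -1/4*(-4) = 1)
B(L) = -L/3
V = -1 (V = -10*1 + 9 = -10 + 9 = -1)
g = -269 (g = -264 - 5 = -269)
v = -50/3 (v = -2*(-1/3*(-22) - 1*(-1)) = -2*(22/3 + 1) = -2*25/3 = -50/3 ≈ -16.667)
1/(g + v) = 1/(-269 - 50/3) = 1/(-857/3) = -3/857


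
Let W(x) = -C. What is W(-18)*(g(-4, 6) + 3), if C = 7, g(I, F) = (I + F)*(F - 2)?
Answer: -77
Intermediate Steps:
g(I, F) = (-2 + F)*(F + I) (g(I, F) = (F + I)*(-2 + F) = (-2 + F)*(F + I))
W(x) = -7 (W(x) = -1*7 = -7)
W(-18)*(g(-4, 6) + 3) = -7*((6² - 2*6 - 2*(-4) + 6*(-4)) + 3) = -7*((36 - 12 + 8 - 24) + 3) = -7*(8 + 3) = -7*11 = -77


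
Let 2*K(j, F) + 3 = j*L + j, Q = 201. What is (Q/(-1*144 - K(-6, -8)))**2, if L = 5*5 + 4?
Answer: 17956/1225 ≈ 14.658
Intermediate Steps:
L = 29 (L = 25 + 4 = 29)
K(j, F) = -3/2 + 15*j (K(j, F) = -3/2 + (j*29 + j)/2 = -3/2 + (29*j + j)/2 = -3/2 + (30*j)/2 = -3/2 + 15*j)
(Q/(-1*144 - K(-6, -8)))**2 = (201/(-1*144 - (-3/2 + 15*(-6))))**2 = (201/(-144 - (-3/2 - 90)))**2 = (201/(-144 - 1*(-183/2)))**2 = (201/(-144 + 183/2))**2 = (201/(-105/2))**2 = (201*(-2/105))**2 = (-134/35)**2 = 17956/1225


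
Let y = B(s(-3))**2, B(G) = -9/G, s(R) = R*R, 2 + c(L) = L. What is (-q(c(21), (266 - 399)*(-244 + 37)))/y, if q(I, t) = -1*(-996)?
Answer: -996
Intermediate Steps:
c(L) = -2 + L
q(I, t) = 996
s(R) = R**2
y = 1 (y = (-9/((-3)**2))**2 = (-9/9)**2 = (-9*1/9)**2 = (-1)**2 = 1)
(-q(c(21), (266 - 399)*(-244 + 37)))/y = -1*996/1 = -996*1 = -996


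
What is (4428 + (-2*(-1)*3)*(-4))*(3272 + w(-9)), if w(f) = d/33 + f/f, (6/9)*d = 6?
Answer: 158570424/11 ≈ 1.4415e+7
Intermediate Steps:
d = 9 (d = (3/2)*6 = 9)
w(f) = 14/11 (w(f) = 9/33 + f/f = 9*(1/33) + 1 = 3/11 + 1 = 14/11)
(4428 + (-2*(-1)*3)*(-4))*(3272 + w(-9)) = (4428 + (-2*(-1)*3)*(-4))*(3272 + 14/11) = (4428 + (2*3)*(-4))*(36006/11) = (4428 + 6*(-4))*(36006/11) = (4428 - 24)*(36006/11) = 4404*(36006/11) = 158570424/11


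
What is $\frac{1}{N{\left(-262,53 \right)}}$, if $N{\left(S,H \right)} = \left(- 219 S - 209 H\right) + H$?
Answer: $\frac{1}{46354} \approx 2.1573 \cdot 10^{-5}$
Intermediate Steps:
$N{\left(S,H \right)} = - 219 S - 208 H$
$\frac{1}{N{\left(-262,53 \right)}} = \frac{1}{\left(-219\right) \left(-262\right) - 11024} = \frac{1}{57378 - 11024} = \frac{1}{46354}$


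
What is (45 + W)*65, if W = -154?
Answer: -7085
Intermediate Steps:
(45 + W)*65 = (45 - 154)*65 = -109*65 = -7085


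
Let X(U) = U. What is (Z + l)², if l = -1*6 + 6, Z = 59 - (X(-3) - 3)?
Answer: 4225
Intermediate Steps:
Z = 65 (Z = 59 - (-3 - 3) = 59 - (-6) = 59 - 1*(-6) = 59 + 6 = 65)
l = 0 (l = -6 + 6 = 0)
(Z + l)² = (65 + 0)² = 65² = 4225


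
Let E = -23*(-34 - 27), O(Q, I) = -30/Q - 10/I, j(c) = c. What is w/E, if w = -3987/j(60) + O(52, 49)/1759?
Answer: -1489131857/31440752980 ≈ -0.047363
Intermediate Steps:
E = 1403 (E = -23*(-61) = 1403)
w = -1489131857/22409660 (w = -3987/60 + (-30/52 - 10/49)/1759 = -3987*1/60 + (-30*1/52 - 10*1/49)*(1/1759) = -1329/20 + (-15/26 - 10/49)*(1/1759) = -1329/20 - 995/1274*1/1759 = -1329/20 - 995/2240966 = -1489131857/22409660 ≈ -66.450)
w/E = -1489131857/22409660/1403 = -1489131857/22409660*1/1403 = -1489131857/31440752980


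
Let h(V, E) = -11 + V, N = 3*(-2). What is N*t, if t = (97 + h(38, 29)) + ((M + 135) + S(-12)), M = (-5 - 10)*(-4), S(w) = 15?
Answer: -2004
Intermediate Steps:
N = -6
M = 60 (M = -15*(-4) = 60)
t = 334 (t = (97 + (-11 + 38)) + ((60 + 135) + 15) = (97 + 27) + (195 + 15) = 124 + 210 = 334)
N*t = -6*334 = -2004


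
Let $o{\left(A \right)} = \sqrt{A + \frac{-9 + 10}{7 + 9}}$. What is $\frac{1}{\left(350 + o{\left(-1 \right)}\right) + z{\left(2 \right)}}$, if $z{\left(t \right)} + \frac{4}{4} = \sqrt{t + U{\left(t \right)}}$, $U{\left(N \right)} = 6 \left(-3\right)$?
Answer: $\frac{4}{1396 + 16 i + i \sqrt{15}} \approx 0.0028647 - 4.0782 \cdot 10^{-5} i$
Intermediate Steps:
$U{\left(N \right)} = -18$
$z{\left(t \right)} = -1 + \sqrt{-18 + t}$ ($z{\left(t \right)} = -1 + \sqrt{t - 18} = -1 + \sqrt{-18 + t}$)
$o{\left(A \right)} = \sqrt{\frac{1}{16} + A}$ ($o{\left(A \right)} = \sqrt{A + 1 \cdot \frac{1}{16}} = \sqrt{A + \frac{1}{16}} = \sqrt{\frac{1}{16} + A}$)
$\frac{1}{\left(350 + o{\left(-1 \right)}\right) + z{\left(2 \right)}} = \frac{1}{\left(350 + \frac{\sqrt{1 + 16 \left(-1\right)}}{4}\right) - \left(1 - \sqrt{-18 + 2}\right)} = \frac{1}{\left(350 + \frac{\sqrt{1 - 16}}{4}\right) - \left(1 - \sqrt{-16}\right)} = \frac{1}{\left(350 + \frac{\sqrt{-15}}{4}\right) - \left(1 - 4 i\right)} = \frac{1}{\left(350 + \frac{i \sqrt{15}}{4}\right) - \left(1 - 4 i\right)} = \frac{1}{349 + 4 i + \frac{i \sqrt{15}}{4}}$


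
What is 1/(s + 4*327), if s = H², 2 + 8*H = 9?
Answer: 64/83761 ≈ 0.00076408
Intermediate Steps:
H = 7/8 (H = -¼ + (⅛)*9 = -¼ + 9/8 = 7/8 ≈ 0.87500)
s = 49/64 (s = (7/8)² = 49/64 ≈ 0.76563)
1/(s + 4*327) = 1/(49/64 + 4*327) = 1/(49/64 + 1308) = 1/(83761/64) = 64/83761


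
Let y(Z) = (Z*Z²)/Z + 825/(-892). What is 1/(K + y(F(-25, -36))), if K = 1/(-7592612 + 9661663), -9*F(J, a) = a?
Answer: 1845593492/27822529689 ≈ 0.066334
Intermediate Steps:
F(J, a) = -a/9
K = 1/2069051 ≈ 4.8331e-7
y(Z) = -825/892 + Z² (y(Z) = Z³/Z + 825*(-1/892) = Z² - 825/892 = -825/892 + Z²)
1/(K + y(F(-25, -36))) = 1/(1/2069051 + (-825/892 + (-⅑*(-36))²)) = 1/(1/2069051 + (-825/892 + 4²)) = 1/(1/2069051 + (-825/892 + 16)) = 1/(1/2069051 + 13447/892) = 1/(27822529689/1845593492) = 1845593492/27822529689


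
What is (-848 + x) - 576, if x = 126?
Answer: -1298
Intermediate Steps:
(-848 + x) - 576 = (-848 + 126) - 576 = -722 - 576 = -1298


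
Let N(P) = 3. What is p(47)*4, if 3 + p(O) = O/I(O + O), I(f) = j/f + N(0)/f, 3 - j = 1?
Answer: 17612/5 ≈ 3522.4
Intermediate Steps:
j = 2 (j = 3 - 1*1 = 3 - 1 = 2)
I(f) = 5/f (I(f) = 2/f + 3/f = 5/f)
p(O) = -3 + 2*O²/5 (p(O) = -3 + O/((5/(O + O))) = -3 + O/((5/((2*O)))) = -3 + O/((5*(1/(2*O)))) = -3 + O/((5/(2*O))) = -3 + O*(2*O/5) = -3 + 2*O²/5)
p(47)*4 = (-3 + (⅖)*47²)*4 = (-3 + (⅖)*2209)*4 = (-3 + 4418/5)*4 = (4403/5)*4 = 17612/5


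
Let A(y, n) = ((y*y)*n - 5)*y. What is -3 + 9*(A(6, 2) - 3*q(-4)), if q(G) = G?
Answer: 3723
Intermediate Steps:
A(y, n) = y*(-5 + n*y²) (A(y, n) = (y²*n - 5)*y = (n*y² - 5)*y = (-5 + n*y²)*y = y*(-5 + n*y²))
-3 + 9*(A(6, 2) - 3*q(-4)) = -3 + 9*(6*(-5 + 2*6²) - 3*(-4)) = -3 + 9*(6*(-5 + 2*36) + 12) = -3 + 9*(6*(-5 + 72) + 12) = -3 + 9*(6*67 + 12) = -3 + 9*(402 + 12) = -3 + 9*414 = -3 + 3726 = 3723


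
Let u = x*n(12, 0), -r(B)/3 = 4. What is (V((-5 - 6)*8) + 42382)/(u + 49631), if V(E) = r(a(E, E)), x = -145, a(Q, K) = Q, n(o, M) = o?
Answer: 42370/47891 ≈ 0.88472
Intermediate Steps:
r(B) = -12 (r(B) = -3*4 = -12)
V(E) = -12
u = -1740 (u = -145*12 = -1740)
(V((-5 - 6)*8) + 42382)/(u + 49631) = (-12 + 42382)/(-1740 + 49631) = 42370/47891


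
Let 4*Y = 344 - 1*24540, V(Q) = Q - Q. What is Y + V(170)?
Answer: -6049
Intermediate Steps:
V(Q) = 0
Y = -6049 (Y = (344 - 1*24540)/4 = (344 - 24540)/4 = (¼)*(-24196) = -6049)
Y + V(170) = -6049 + 0 = -6049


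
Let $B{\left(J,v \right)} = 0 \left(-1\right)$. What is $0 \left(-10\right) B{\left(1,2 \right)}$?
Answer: $0$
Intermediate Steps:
$B{\left(J,v \right)} = 0$
$0 \left(-10\right) B{\left(1,2 \right)} = 0 \left(-10\right) 0 = 0 \cdot 0 = 0$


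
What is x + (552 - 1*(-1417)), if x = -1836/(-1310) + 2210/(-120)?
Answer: 15342601/7860 ≈ 1952.0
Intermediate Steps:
x = -133739/7860 (x = -1836*(-1/1310) + 2210*(-1/120) = 918/655 - 221/12 = -133739/7860 ≈ -17.015)
x + (552 - 1*(-1417)) = -133739/7860 + (552 - 1*(-1417)) = -133739/7860 + (552 + 1417) = -133739/7860 + 1969 = 15342601/7860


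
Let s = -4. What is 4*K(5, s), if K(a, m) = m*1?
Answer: -16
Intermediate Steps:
K(a, m) = m
4*K(5, s) = 4*(-4) = -16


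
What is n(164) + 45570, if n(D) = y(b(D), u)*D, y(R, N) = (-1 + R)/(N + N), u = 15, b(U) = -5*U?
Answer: 616228/15 ≈ 41082.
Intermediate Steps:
y(R, N) = (-1 + R)/(2*N) (y(R, N) = (-1 + R)/((2*N)) = (-1 + R)*(1/(2*N)) = (-1 + R)/(2*N))
n(D) = D*(-1/30 - D/6) (n(D) = ((½)*(-1 - 5*D)/15)*D = ((½)*(1/15)*(-1 - 5*D))*D = (-1/30 - D/6)*D = D*(-1/30 - D/6))
n(164) + 45570 = -1/30*164*(1 + 5*164) + 45570 = -1/30*164*(1 + 820) + 45570 = -1/30*164*821 + 45570 = -67322/15 + 45570 = 616228/15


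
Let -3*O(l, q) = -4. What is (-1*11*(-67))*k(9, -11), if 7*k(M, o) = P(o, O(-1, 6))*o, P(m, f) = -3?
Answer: 24321/7 ≈ 3474.4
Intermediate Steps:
O(l, q) = 4/3 (O(l, q) = -⅓*(-4) = 4/3)
k(M, o) = -3*o/7 (k(M, o) = (-3*o)/7 = -3*o/7)
(-1*11*(-67))*k(9, -11) = (-1*11*(-67))*(-3/7*(-11)) = -11*(-67)*(33/7) = 737*(33/7) = 24321/7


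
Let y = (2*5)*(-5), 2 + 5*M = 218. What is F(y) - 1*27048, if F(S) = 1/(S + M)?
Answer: -919637/34 ≈ -27048.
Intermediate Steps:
M = 216/5 (M = -⅖ + (⅕)*218 = -⅖ + 218/5 = 216/5 ≈ 43.200)
y = -50 (y = 10*(-5) = -50)
F(S) = 1/(216/5 + S) (F(S) = 1/(S + 216/5) = 1/(216/5 + S))
F(y) - 1*27048 = 5/(216 + 5*(-50)) - 1*27048 = 5/(216 - 250) - 27048 = 5/(-34) - 27048 = 5*(-1/34) - 27048 = -5/34 - 27048 = -919637/34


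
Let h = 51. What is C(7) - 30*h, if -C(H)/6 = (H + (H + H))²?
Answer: -4176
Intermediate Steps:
C(H) = -54*H² (C(H) = -6*(H + (H + H))² = -6*(H + 2*H)² = -6*9*H² = -54*H²)
C(7) - 30*h = -54*7² - 30*51 = -54*49 - 1530 = -2646 - 1530 = -4176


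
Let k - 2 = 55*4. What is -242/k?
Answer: -121/111 ≈ -1.0901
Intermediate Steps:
k = 222 (k = 2 + 55*4 = 2 + 220 = 222)
-242/k = -242/222 = -242*1/222 = -121/111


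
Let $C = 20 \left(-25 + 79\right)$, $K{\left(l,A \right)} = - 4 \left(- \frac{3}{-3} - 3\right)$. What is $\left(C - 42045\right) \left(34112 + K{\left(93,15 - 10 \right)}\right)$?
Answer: $-1397725800$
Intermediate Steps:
$K{\left(l,A \right)} = 8$ ($K{\left(l,A \right)} = - 4 \left(\left(-3\right) \left(- \frac{1}{3}\right) - 3\right) = - 4 \left(1 - 3\right) = \left(-4\right) \left(-2\right) = 8$)
$C = 1080$ ($C = 20 \cdot 54 = 1080$)
$\left(C - 42045\right) \left(34112 + K{\left(93,15 - 10 \right)}\right) = \left(1080 - 42045\right) \left(34112 + 8\right) = \left(-40965\right) 34120 = -1397725800$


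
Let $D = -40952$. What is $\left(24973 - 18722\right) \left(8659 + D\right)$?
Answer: $-201863543$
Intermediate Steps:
$\left(24973 - 18722\right) \left(8659 + D\right) = \left(24973 - 18722\right) \left(8659 - 40952\right) = 6251 \left(-32293\right) = -201863543$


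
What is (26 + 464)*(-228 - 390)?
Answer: -302820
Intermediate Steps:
(26 + 464)*(-228 - 390) = 490*(-618) = -302820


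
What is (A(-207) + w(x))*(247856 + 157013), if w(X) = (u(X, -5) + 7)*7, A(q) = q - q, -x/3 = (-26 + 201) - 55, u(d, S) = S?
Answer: 5668166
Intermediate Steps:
x = -360 (x = -3*((-26 + 201) - 55) = -3*(175 - 55) = -3*120 = -360)
A(q) = 0
w(X) = 14 (w(X) = (-5 + 7)*7 = 2*7 = 14)
(A(-207) + w(x))*(247856 + 157013) = (0 + 14)*(247856 + 157013) = 14*404869 = 5668166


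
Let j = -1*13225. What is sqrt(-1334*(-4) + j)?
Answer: 7*I*sqrt(161) ≈ 88.82*I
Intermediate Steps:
j = -13225
sqrt(-1334*(-4) + j) = sqrt(-1334*(-4) - 13225) = sqrt(5336 - 13225) = sqrt(-7889) = 7*I*sqrt(161)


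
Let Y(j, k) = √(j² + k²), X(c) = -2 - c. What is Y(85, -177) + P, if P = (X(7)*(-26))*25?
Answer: 5850 + √38554 ≈ 6046.4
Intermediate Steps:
P = 5850 (P = ((-2 - 1*7)*(-26))*25 = ((-2 - 7)*(-26))*25 = -9*(-26)*25 = 234*25 = 5850)
Y(85, -177) + P = √(85² + (-177)²) + 5850 = √(7225 + 31329) + 5850 = √38554 + 5850 = 5850 + √38554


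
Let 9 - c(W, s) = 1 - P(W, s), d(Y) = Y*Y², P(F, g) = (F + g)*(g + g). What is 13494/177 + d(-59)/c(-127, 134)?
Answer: -3643129/111156 ≈ -32.775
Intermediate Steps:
P(F, g) = 2*g*(F + g) (P(F, g) = (F + g)*(2*g) = 2*g*(F + g))
d(Y) = Y³
c(W, s) = 8 + 2*s*(W + s) (c(W, s) = 9 - (1 - 2*s*(W + s)) = 9 + (-1 + 2*s*(W + s)) = 8 + 2*s*(W + s))
13494/177 + d(-59)/c(-127, 134) = 13494/177 + (-59)³/(8 + 2*134*(-127 + 134)) = 13494*(1/177) - 205379/(8 + 2*134*7) = 4498/59 - 205379/(8 + 1876) = 4498/59 - 205379/1884 = -3643129/111156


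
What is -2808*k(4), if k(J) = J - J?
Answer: 0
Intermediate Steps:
k(J) = 0
-2808*k(4) = -2808*0 = 0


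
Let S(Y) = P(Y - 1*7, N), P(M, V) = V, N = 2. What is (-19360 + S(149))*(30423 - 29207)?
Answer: -23539328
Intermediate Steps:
S(Y) = 2
(-19360 + S(149))*(30423 - 29207) = (-19360 + 2)*(30423 - 29207) = -19358*1216 = -23539328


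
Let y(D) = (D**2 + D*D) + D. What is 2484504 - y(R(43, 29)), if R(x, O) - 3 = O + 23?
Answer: 2478399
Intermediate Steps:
R(x, O) = 26 + O (R(x, O) = 3 + (O + 23) = 3 + (23 + O) = 26 + O)
y(D) = D + 2*D**2 (y(D) = (D**2 + D**2) + D = 2*D**2 + D = D + 2*D**2)
2484504 - y(R(43, 29)) = 2484504 - (26 + 29)*(1 + 2*(26 + 29)) = 2484504 - 55*(1 + 2*55) = 2484504 - 55*(1 + 110) = 2484504 - 55*111 = 2484504 - 1*6105 = 2484504 - 6105 = 2478399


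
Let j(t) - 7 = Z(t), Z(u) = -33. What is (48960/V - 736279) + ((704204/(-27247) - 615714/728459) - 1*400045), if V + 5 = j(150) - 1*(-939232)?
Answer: -7061117800452107286322/6213854740347991 ≈ -1.1364e+6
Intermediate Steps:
j(t) = -26 (j(t) = 7 - 33 = -26)
V = 939201 (V = -5 + (-26 - 1*(-939232)) = -5 + (-26 + 939232) = -5 + 939206 = 939201)
(48960/V - 736279) + ((704204/(-27247) - 615714/728459) - 1*400045) = (48960/939201 - 736279) + ((704204/(-27247) - 615714/728459) - 1*400045) = (48960*(1/939201) - 736279) + ((704204*(-1/27247) - 615714*1/728459) - 400045) = (16320/313067 - 736279) + ((-704204/27247 - 615714/728459) - 400045) = -230504641373/313067 + (-529760100994/19848322373 - 400045) = -230504641373/313067 - 7940751883807779/19848322373 = -7061117800452107286322/6213854740347991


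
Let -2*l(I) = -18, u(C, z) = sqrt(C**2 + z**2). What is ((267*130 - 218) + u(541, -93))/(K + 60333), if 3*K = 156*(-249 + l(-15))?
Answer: 34492/47853 + sqrt(301330)/47853 ≈ 0.73226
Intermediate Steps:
l(I) = 9 (l(I) = -1/2*(-18) = 9)
K = -12480 (K = (156*(-249 + 9))/3 = (156*(-240))/3 = (1/3)*(-37440) = -12480)
((267*130 - 218) + u(541, -93))/(K + 60333) = ((267*130 - 218) + sqrt(541**2 + (-93)**2))/(-12480 + 60333) = ((34710 - 218) + sqrt(292681 + 8649))/47853 = (34492 + sqrt(301330))*(1/47853) = 34492/47853 + sqrt(301330)/47853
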